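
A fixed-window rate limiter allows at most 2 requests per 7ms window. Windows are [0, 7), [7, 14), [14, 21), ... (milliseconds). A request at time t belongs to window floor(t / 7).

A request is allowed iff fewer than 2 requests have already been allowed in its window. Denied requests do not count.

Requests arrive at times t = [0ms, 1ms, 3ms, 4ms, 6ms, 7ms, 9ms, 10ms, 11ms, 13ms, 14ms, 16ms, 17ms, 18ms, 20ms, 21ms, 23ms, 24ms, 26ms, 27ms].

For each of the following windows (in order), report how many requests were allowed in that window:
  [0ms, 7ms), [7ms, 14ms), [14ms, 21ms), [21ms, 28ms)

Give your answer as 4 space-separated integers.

Answer: 2 2 2 2

Derivation:
Processing requests:
  req#1 t=0ms (window 0): ALLOW
  req#2 t=1ms (window 0): ALLOW
  req#3 t=3ms (window 0): DENY
  req#4 t=4ms (window 0): DENY
  req#5 t=6ms (window 0): DENY
  req#6 t=7ms (window 1): ALLOW
  req#7 t=9ms (window 1): ALLOW
  req#8 t=10ms (window 1): DENY
  req#9 t=11ms (window 1): DENY
  req#10 t=13ms (window 1): DENY
  req#11 t=14ms (window 2): ALLOW
  req#12 t=16ms (window 2): ALLOW
  req#13 t=17ms (window 2): DENY
  req#14 t=18ms (window 2): DENY
  req#15 t=20ms (window 2): DENY
  req#16 t=21ms (window 3): ALLOW
  req#17 t=23ms (window 3): ALLOW
  req#18 t=24ms (window 3): DENY
  req#19 t=26ms (window 3): DENY
  req#20 t=27ms (window 3): DENY

Allowed counts by window: 2 2 2 2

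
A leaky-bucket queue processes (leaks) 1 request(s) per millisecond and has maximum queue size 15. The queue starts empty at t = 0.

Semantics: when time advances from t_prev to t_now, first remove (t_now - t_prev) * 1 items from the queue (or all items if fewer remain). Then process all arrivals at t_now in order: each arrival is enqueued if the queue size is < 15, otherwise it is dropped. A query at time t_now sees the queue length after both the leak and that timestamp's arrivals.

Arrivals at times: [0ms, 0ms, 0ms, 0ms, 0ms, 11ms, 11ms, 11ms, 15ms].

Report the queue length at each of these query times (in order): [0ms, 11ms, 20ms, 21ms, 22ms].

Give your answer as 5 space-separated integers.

Answer: 5 3 0 0 0

Derivation:
Queue lengths at query times:
  query t=0ms: backlog = 5
  query t=11ms: backlog = 3
  query t=20ms: backlog = 0
  query t=21ms: backlog = 0
  query t=22ms: backlog = 0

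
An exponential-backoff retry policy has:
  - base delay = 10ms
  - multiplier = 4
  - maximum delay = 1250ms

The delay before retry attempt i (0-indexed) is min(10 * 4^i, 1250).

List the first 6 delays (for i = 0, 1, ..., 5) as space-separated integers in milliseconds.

Computing each delay:
  i=0: min(10*4^0, 1250) = 10
  i=1: min(10*4^1, 1250) = 40
  i=2: min(10*4^2, 1250) = 160
  i=3: min(10*4^3, 1250) = 640
  i=4: min(10*4^4, 1250) = 1250
  i=5: min(10*4^5, 1250) = 1250

Answer: 10 40 160 640 1250 1250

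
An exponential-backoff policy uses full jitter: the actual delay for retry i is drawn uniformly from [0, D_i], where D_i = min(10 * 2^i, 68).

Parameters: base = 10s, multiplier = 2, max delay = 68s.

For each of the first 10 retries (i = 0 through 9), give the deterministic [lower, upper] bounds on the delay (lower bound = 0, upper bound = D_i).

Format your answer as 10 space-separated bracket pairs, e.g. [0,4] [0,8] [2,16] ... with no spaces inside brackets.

Computing bounds per retry:
  i=0: D_i=min(10*2^0,68)=10, bounds=[0,10]
  i=1: D_i=min(10*2^1,68)=20, bounds=[0,20]
  i=2: D_i=min(10*2^2,68)=40, bounds=[0,40]
  i=3: D_i=min(10*2^3,68)=68, bounds=[0,68]
  i=4: D_i=min(10*2^4,68)=68, bounds=[0,68]
  i=5: D_i=min(10*2^5,68)=68, bounds=[0,68]
  i=6: D_i=min(10*2^6,68)=68, bounds=[0,68]
  i=7: D_i=min(10*2^7,68)=68, bounds=[0,68]
  i=8: D_i=min(10*2^8,68)=68, bounds=[0,68]
  i=9: D_i=min(10*2^9,68)=68, bounds=[0,68]

Answer: [0,10] [0,20] [0,40] [0,68] [0,68] [0,68] [0,68] [0,68] [0,68] [0,68]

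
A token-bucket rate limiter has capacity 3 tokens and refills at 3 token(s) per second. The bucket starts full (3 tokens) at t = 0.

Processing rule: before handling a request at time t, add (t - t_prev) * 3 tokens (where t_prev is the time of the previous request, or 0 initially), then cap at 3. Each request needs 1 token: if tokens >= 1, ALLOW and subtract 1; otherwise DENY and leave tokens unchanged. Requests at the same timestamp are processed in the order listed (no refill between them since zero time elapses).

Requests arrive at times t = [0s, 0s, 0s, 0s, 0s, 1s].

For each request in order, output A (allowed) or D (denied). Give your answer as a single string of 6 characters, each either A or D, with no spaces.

Simulating step by step:
  req#1 t=0s: ALLOW
  req#2 t=0s: ALLOW
  req#3 t=0s: ALLOW
  req#4 t=0s: DENY
  req#5 t=0s: DENY
  req#6 t=1s: ALLOW

Answer: AAADDA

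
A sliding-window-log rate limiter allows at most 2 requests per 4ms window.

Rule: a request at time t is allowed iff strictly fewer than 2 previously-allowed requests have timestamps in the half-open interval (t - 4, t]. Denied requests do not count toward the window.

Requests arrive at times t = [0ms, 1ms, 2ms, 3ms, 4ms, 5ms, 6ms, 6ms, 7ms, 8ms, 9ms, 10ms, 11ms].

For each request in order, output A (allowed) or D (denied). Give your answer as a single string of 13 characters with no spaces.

Tracking allowed requests in the window:
  req#1 t=0ms: ALLOW
  req#2 t=1ms: ALLOW
  req#3 t=2ms: DENY
  req#4 t=3ms: DENY
  req#5 t=4ms: ALLOW
  req#6 t=5ms: ALLOW
  req#7 t=6ms: DENY
  req#8 t=6ms: DENY
  req#9 t=7ms: DENY
  req#10 t=8ms: ALLOW
  req#11 t=9ms: ALLOW
  req#12 t=10ms: DENY
  req#13 t=11ms: DENY

Answer: AADDAADDDAADD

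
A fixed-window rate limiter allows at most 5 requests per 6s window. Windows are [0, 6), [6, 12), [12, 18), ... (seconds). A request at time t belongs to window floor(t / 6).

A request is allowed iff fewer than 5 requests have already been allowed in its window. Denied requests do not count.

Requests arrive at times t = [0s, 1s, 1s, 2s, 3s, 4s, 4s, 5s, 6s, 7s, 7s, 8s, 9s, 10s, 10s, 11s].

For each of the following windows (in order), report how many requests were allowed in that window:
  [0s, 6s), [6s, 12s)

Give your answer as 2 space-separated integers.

Answer: 5 5

Derivation:
Processing requests:
  req#1 t=0s (window 0): ALLOW
  req#2 t=1s (window 0): ALLOW
  req#3 t=1s (window 0): ALLOW
  req#4 t=2s (window 0): ALLOW
  req#5 t=3s (window 0): ALLOW
  req#6 t=4s (window 0): DENY
  req#7 t=4s (window 0): DENY
  req#8 t=5s (window 0): DENY
  req#9 t=6s (window 1): ALLOW
  req#10 t=7s (window 1): ALLOW
  req#11 t=7s (window 1): ALLOW
  req#12 t=8s (window 1): ALLOW
  req#13 t=9s (window 1): ALLOW
  req#14 t=10s (window 1): DENY
  req#15 t=10s (window 1): DENY
  req#16 t=11s (window 1): DENY

Allowed counts by window: 5 5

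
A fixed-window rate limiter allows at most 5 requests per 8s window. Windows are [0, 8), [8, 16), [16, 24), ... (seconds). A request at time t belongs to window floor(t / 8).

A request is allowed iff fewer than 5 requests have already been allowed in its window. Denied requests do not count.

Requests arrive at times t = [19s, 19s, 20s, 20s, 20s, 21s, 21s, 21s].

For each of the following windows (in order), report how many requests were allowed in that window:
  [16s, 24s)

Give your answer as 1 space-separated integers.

Processing requests:
  req#1 t=19s (window 2): ALLOW
  req#2 t=19s (window 2): ALLOW
  req#3 t=20s (window 2): ALLOW
  req#4 t=20s (window 2): ALLOW
  req#5 t=20s (window 2): ALLOW
  req#6 t=21s (window 2): DENY
  req#7 t=21s (window 2): DENY
  req#8 t=21s (window 2): DENY

Allowed counts by window: 5

Answer: 5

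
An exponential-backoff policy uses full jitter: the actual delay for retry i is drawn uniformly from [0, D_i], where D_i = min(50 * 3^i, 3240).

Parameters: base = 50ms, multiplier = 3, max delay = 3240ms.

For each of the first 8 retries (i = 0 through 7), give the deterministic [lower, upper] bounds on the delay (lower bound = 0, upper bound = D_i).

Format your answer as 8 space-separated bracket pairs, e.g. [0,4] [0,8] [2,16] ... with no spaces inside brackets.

Computing bounds per retry:
  i=0: D_i=min(50*3^0,3240)=50, bounds=[0,50]
  i=1: D_i=min(50*3^1,3240)=150, bounds=[0,150]
  i=2: D_i=min(50*3^2,3240)=450, bounds=[0,450]
  i=3: D_i=min(50*3^3,3240)=1350, bounds=[0,1350]
  i=4: D_i=min(50*3^4,3240)=3240, bounds=[0,3240]
  i=5: D_i=min(50*3^5,3240)=3240, bounds=[0,3240]
  i=6: D_i=min(50*3^6,3240)=3240, bounds=[0,3240]
  i=7: D_i=min(50*3^7,3240)=3240, bounds=[0,3240]

Answer: [0,50] [0,150] [0,450] [0,1350] [0,3240] [0,3240] [0,3240] [0,3240]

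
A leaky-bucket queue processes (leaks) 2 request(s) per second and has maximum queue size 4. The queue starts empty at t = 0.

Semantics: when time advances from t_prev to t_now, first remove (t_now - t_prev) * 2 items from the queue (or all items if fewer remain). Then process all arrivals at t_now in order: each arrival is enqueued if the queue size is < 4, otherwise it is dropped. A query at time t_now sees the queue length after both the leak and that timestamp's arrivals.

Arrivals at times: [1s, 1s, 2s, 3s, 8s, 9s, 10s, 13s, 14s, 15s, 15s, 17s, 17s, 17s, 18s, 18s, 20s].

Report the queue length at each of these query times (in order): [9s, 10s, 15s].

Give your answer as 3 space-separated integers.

Queue lengths at query times:
  query t=9s: backlog = 1
  query t=10s: backlog = 1
  query t=15s: backlog = 2

Answer: 1 1 2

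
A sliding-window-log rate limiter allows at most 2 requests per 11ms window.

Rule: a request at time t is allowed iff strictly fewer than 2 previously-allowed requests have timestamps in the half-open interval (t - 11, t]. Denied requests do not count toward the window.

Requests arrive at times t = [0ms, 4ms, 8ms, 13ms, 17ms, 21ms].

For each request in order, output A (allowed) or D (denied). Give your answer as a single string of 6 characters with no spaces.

Answer: AADAAD

Derivation:
Tracking allowed requests in the window:
  req#1 t=0ms: ALLOW
  req#2 t=4ms: ALLOW
  req#3 t=8ms: DENY
  req#4 t=13ms: ALLOW
  req#5 t=17ms: ALLOW
  req#6 t=21ms: DENY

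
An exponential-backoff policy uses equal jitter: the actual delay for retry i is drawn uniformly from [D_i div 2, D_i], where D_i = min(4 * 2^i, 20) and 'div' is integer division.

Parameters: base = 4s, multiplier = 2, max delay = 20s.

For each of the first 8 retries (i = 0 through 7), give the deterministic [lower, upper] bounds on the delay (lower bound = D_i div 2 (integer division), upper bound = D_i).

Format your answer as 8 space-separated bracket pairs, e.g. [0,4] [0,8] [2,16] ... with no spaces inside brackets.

Answer: [2,4] [4,8] [8,16] [10,20] [10,20] [10,20] [10,20] [10,20]

Derivation:
Computing bounds per retry:
  i=0: D_i=min(4*2^0,20)=4, bounds=[2,4]
  i=1: D_i=min(4*2^1,20)=8, bounds=[4,8]
  i=2: D_i=min(4*2^2,20)=16, bounds=[8,16]
  i=3: D_i=min(4*2^3,20)=20, bounds=[10,20]
  i=4: D_i=min(4*2^4,20)=20, bounds=[10,20]
  i=5: D_i=min(4*2^5,20)=20, bounds=[10,20]
  i=6: D_i=min(4*2^6,20)=20, bounds=[10,20]
  i=7: D_i=min(4*2^7,20)=20, bounds=[10,20]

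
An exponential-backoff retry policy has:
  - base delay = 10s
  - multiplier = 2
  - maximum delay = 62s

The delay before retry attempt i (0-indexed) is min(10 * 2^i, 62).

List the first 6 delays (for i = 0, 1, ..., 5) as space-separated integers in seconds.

Answer: 10 20 40 62 62 62

Derivation:
Computing each delay:
  i=0: min(10*2^0, 62) = 10
  i=1: min(10*2^1, 62) = 20
  i=2: min(10*2^2, 62) = 40
  i=3: min(10*2^3, 62) = 62
  i=4: min(10*2^4, 62) = 62
  i=5: min(10*2^5, 62) = 62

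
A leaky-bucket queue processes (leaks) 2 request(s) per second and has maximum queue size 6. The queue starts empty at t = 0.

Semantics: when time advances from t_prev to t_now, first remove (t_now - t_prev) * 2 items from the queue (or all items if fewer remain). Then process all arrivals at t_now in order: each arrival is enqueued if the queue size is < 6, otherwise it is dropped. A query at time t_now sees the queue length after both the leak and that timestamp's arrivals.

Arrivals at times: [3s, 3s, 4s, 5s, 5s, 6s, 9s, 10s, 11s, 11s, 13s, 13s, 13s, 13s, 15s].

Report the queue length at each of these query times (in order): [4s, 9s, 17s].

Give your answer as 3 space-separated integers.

Queue lengths at query times:
  query t=4s: backlog = 1
  query t=9s: backlog = 1
  query t=17s: backlog = 0

Answer: 1 1 0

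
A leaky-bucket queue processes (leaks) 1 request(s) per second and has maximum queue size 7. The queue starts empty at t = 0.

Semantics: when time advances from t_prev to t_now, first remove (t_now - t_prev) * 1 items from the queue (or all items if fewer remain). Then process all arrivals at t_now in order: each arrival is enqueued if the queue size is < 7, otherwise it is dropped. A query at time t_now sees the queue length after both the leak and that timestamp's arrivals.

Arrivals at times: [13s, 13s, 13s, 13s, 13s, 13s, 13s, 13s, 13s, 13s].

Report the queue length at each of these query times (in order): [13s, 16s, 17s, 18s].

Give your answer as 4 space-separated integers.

Answer: 7 4 3 2

Derivation:
Queue lengths at query times:
  query t=13s: backlog = 7
  query t=16s: backlog = 4
  query t=17s: backlog = 3
  query t=18s: backlog = 2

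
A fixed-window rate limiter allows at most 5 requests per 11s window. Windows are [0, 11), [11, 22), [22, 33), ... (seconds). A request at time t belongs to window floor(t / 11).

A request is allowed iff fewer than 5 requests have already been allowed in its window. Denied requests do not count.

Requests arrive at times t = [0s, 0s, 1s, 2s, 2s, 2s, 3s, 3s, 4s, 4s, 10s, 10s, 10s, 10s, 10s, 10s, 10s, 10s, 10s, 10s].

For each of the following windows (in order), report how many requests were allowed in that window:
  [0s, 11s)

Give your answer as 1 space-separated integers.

Processing requests:
  req#1 t=0s (window 0): ALLOW
  req#2 t=0s (window 0): ALLOW
  req#3 t=1s (window 0): ALLOW
  req#4 t=2s (window 0): ALLOW
  req#5 t=2s (window 0): ALLOW
  req#6 t=2s (window 0): DENY
  req#7 t=3s (window 0): DENY
  req#8 t=3s (window 0): DENY
  req#9 t=4s (window 0): DENY
  req#10 t=4s (window 0): DENY
  req#11 t=10s (window 0): DENY
  req#12 t=10s (window 0): DENY
  req#13 t=10s (window 0): DENY
  req#14 t=10s (window 0): DENY
  req#15 t=10s (window 0): DENY
  req#16 t=10s (window 0): DENY
  req#17 t=10s (window 0): DENY
  req#18 t=10s (window 0): DENY
  req#19 t=10s (window 0): DENY
  req#20 t=10s (window 0): DENY

Allowed counts by window: 5

Answer: 5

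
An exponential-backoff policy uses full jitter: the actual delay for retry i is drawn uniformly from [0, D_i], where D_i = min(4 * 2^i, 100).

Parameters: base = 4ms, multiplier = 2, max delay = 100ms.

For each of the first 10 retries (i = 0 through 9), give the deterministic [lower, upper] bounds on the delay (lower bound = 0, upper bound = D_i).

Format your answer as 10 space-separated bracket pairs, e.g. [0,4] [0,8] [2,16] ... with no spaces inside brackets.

Computing bounds per retry:
  i=0: D_i=min(4*2^0,100)=4, bounds=[0,4]
  i=1: D_i=min(4*2^1,100)=8, bounds=[0,8]
  i=2: D_i=min(4*2^2,100)=16, bounds=[0,16]
  i=3: D_i=min(4*2^3,100)=32, bounds=[0,32]
  i=4: D_i=min(4*2^4,100)=64, bounds=[0,64]
  i=5: D_i=min(4*2^5,100)=100, bounds=[0,100]
  i=6: D_i=min(4*2^6,100)=100, bounds=[0,100]
  i=7: D_i=min(4*2^7,100)=100, bounds=[0,100]
  i=8: D_i=min(4*2^8,100)=100, bounds=[0,100]
  i=9: D_i=min(4*2^9,100)=100, bounds=[0,100]

Answer: [0,4] [0,8] [0,16] [0,32] [0,64] [0,100] [0,100] [0,100] [0,100] [0,100]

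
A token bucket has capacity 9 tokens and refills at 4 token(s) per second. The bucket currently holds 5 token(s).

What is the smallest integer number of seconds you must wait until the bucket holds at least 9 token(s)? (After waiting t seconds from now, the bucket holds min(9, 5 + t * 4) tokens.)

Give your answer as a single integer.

Need 5 + t * 4 >= 9, so t >= 4/4.
Smallest integer t = ceil(4/4) = 1.

Answer: 1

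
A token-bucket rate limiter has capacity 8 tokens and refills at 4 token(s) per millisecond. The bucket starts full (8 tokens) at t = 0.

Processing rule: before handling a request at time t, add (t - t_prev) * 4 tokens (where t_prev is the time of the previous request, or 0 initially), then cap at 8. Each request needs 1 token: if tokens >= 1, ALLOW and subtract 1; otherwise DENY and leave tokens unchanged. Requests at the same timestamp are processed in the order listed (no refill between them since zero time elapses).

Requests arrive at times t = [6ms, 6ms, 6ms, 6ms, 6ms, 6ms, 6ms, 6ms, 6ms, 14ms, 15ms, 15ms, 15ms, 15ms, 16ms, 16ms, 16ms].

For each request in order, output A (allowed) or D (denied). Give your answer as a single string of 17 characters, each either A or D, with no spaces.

Answer: AAAAAAAADAAAAAAAA

Derivation:
Simulating step by step:
  req#1 t=6ms: ALLOW
  req#2 t=6ms: ALLOW
  req#3 t=6ms: ALLOW
  req#4 t=6ms: ALLOW
  req#5 t=6ms: ALLOW
  req#6 t=6ms: ALLOW
  req#7 t=6ms: ALLOW
  req#8 t=6ms: ALLOW
  req#9 t=6ms: DENY
  req#10 t=14ms: ALLOW
  req#11 t=15ms: ALLOW
  req#12 t=15ms: ALLOW
  req#13 t=15ms: ALLOW
  req#14 t=15ms: ALLOW
  req#15 t=16ms: ALLOW
  req#16 t=16ms: ALLOW
  req#17 t=16ms: ALLOW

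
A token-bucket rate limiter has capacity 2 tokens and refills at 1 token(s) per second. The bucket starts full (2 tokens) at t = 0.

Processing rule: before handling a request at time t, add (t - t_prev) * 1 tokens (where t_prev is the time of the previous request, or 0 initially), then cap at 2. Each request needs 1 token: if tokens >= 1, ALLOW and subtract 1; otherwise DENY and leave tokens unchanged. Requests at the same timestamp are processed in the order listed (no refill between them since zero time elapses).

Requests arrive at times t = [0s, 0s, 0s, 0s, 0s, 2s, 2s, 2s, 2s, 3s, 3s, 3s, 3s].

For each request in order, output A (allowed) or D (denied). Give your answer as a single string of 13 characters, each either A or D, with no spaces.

Answer: AADDDAADDADDD

Derivation:
Simulating step by step:
  req#1 t=0s: ALLOW
  req#2 t=0s: ALLOW
  req#3 t=0s: DENY
  req#4 t=0s: DENY
  req#5 t=0s: DENY
  req#6 t=2s: ALLOW
  req#7 t=2s: ALLOW
  req#8 t=2s: DENY
  req#9 t=2s: DENY
  req#10 t=3s: ALLOW
  req#11 t=3s: DENY
  req#12 t=3s: DENY
  req#13 t=3s: DENY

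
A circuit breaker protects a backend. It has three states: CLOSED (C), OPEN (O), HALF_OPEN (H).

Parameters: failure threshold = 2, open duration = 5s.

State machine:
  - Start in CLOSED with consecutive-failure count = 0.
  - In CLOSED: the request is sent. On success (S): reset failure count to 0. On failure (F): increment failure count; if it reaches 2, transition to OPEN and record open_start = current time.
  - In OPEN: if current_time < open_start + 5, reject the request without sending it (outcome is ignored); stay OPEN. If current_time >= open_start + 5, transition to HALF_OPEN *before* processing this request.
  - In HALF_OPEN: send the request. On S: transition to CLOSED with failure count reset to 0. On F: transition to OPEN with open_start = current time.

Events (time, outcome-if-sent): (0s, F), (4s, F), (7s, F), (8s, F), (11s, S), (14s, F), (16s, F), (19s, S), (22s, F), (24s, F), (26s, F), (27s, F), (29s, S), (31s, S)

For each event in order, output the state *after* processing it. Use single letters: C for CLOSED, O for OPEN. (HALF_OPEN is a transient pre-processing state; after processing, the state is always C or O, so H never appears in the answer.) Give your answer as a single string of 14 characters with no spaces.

Answer: COOOCCOOOOOOOO

Derivation:
State after each event:
  event#1 t=0s outcome=F: state=CLOSED
  event#2 t=4s outcome=F: state=OPEN
  event#3 t=7s outcome=F: state=OPEN
  event#4 t=8s outcome=F: state=OPEN
  event#5 t=11s outcome=S: state=CLOSED
  event#6 t=14s outcome=F: state=CLOSED
  event#7 t=16s outcome=F: state=OPEN
  event#8 t=19s outcome=S: state=OPEN
  event#9 t=22s outcome=F: state=OPEN
  event#10 t=24s outcome=F: state=OPEN
  event#11 t=26s outcome=F: state=OPEN
  event#12 t=27s outcome=F: state=OPEN
  event#13 t=29s outcome=S: state=OPEN
  event#14 t=31s outcome=S: state=OPEN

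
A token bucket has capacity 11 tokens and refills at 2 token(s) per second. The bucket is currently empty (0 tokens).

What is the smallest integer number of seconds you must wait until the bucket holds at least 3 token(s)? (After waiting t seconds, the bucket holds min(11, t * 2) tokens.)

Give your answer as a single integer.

Answer: 2

Derivation:
Need t * 2 >= 3, so t >= 3/2.
Smallest integer t = ceil(3/2) = 2.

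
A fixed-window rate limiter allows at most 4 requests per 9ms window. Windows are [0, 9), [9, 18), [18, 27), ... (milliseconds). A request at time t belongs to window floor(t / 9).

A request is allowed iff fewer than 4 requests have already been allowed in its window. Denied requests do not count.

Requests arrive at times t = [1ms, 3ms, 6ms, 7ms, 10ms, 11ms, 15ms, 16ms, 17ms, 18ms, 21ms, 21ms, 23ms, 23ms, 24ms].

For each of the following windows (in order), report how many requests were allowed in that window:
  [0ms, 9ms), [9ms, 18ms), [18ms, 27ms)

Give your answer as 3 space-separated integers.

Processing requests:
  req#1 t=1ms (window 0): ALLOW
  req#2 t=3ms (window 0): ALLOW
  req#3 t=6ms (window 0): ALLOW
  req#4 t=7ms (window 0): ALLOW
  req#5 t=10ms (window 1): ALLOW
  req#6 t=11ms (window 1): ALLOW
  req#7 t=15ms (window 1): ALLOW
  req#8 t=16ms (window 1): ALLOW
  req#9 t=17ms (window 1): DENY
  req#10 t=18ms (window 2): ALLOW
  req#11 t=21ms (window 2): ALLOW
  req#12 t=21ms (window 2): ALLOW
  req#13 t=23ms (window 2): ALLOW
  req#14 t=23ms (window 2): DENY
  req#15 t=24ms (window 2): DENY

Allowed counts by window: 4 4 4

Answer: 4 4 4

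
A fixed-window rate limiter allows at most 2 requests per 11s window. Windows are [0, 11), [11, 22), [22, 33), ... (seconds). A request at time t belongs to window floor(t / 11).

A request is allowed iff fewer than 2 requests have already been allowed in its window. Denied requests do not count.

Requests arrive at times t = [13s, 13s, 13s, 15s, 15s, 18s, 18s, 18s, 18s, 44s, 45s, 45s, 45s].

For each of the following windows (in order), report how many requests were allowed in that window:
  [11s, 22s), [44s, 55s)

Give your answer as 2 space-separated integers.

Processing requests:
  req#1 t=13s (window 1): ALLOW
  req#2 t=13s (window 1): ALLOW
  req#3 t=13s (window 1): DENY
  req#4 t=15s (window 1): DENY
  req#5 t=15s (window 1): DENY
  req#6 t=18s (window 1): DENY
  req#7 t=18s (window 1): DENY
  req#8 t=18s (window 1): DENY
  req#9 t=18s (window 1): DENY
  req#10 t=44s (window 4): ALLOW
  req#11 t=45s (window 4): ALLOW
  req#12 t=45s (window 4): DENY
  req#13 t=45s (window 4): DENY

Allowed counts by window: 2 2

Answer: 2 2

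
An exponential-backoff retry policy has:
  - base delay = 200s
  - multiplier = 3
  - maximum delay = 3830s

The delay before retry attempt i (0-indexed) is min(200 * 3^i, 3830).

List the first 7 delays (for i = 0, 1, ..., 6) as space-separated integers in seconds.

Answer: 200 600 1800 3830 3830 3830 3830

Derivation:
Computing each delay:
  i=0: min(200*3^0, 3830) = 200
  i=1: min(200*3^1, 3830) = 600
  i=2: min(200*3^2, 3830) = 1800
  i=3: min(200*3^3, 3830) = 3830
  i=4: min(200*3^4, 3830) = 3830
  i=5: min(200*3^5, 3830) = 3830
  i=6: min(200*3^6, 3830) = 3830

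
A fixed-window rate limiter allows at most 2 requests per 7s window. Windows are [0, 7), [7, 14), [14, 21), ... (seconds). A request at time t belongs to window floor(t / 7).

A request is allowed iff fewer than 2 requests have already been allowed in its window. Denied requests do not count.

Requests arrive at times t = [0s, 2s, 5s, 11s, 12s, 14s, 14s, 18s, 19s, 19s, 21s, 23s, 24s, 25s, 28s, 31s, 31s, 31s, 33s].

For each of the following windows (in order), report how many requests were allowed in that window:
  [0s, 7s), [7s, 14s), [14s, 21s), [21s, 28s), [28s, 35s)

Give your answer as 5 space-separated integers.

Answer: 2 2 2 2 2

Derivation:
Processing requests:
  req#1 t=0s (window 0): ALLOW
  req#2 t=2s (window 0): ALLOW
  req#3 t=5s (window 0): DENY
  req#4 t=11s (window 1): ALLOW
  req#5 t=12s (window 1): ALLOW
  req#6 t=14s (window 2): ALLOW
  req#7 t=14s (window 2): ALLOW
  req#8 t=18s (window 2): DENY
  req#9 t=19s (window 2): DENY
  req#10 t=19s (window 2): DENY
  req#11 t=21s (window 3): ALLOW
  req#12 t=23s (window 3): ALLOW
  req#13 t=24s (window 3): DENY
  req#14 t=25s (window 3): DENY
  req#15 t=28s (window 4): ALLOW
  req#16 t=31s (window 4): ALLOW
  req#17 t=31s (window 4): DENY
  req#18 t=31s (window 4): DENY
  req#19 t=33s (window 4): DENY

Allowed counts by window: 2 2 2 2 2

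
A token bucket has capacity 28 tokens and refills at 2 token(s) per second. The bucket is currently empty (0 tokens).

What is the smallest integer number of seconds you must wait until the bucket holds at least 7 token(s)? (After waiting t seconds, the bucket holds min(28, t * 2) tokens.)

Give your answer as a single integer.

Need t * 2 >= 7, so t >= 7/2.
Smallest integer t = ceil(7/2) = 4.

Answer: 4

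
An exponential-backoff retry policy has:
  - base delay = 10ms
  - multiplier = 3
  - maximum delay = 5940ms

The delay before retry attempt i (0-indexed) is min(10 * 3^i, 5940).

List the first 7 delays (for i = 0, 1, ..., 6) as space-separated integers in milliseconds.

Computing each delay:
  i=0: min(10*3^0, 5940) = 10
  i=1: min(10*3^1, 5940) = 30
  i=2: min(10*3^2, 5940) = 90
  i=3: min(10*3^3, 5940) = 270
  i=4: min(10*3^4, 5940) = 810
  i=5: min(10*3^5, 5940) = 2430
  i=6: min(10*3^6, 5940) = 5940

Answer: 10 30 90 270 810 2430 5940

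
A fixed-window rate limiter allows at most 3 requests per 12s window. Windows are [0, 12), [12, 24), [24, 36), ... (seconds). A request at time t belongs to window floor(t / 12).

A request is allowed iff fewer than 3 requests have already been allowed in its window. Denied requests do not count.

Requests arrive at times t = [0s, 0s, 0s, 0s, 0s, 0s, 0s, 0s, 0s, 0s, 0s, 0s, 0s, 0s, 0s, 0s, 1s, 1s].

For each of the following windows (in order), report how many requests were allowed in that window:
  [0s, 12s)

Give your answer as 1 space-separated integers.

Processing requests:
  req#1 t=0s (window 0): ALLOW
  req#2 t=0s (window 0): ALLOW
  req#3 t=0s (window 0): ALLOW
  req#4 t=0s (window 0): DENY
  req#5 t=0s (window 0): DENY
  req#6 t=0s (window 0): DENY
  req#7 t=0s (window 0): DENY
  req#8 t=0s (window 0): DENY
  req#9 t=0s (window 0): DENY
  req#10 t=0s (window 0): DENY
  req#11 t=0s (window 0): DENY
  req#12 t=0s (window 0): DENY
  req#13 t=0s (window 0): DENY
  req#14 t=0s (window 0): DENY
  req#15 t=0s (window 0): DENY
  req#16 t=0s (window 0): DENY
  req#17 t=1s (window 0): DENY
  req#18 t=1s (window 0): DENY

Allowed counts by window: 3

Answer: 3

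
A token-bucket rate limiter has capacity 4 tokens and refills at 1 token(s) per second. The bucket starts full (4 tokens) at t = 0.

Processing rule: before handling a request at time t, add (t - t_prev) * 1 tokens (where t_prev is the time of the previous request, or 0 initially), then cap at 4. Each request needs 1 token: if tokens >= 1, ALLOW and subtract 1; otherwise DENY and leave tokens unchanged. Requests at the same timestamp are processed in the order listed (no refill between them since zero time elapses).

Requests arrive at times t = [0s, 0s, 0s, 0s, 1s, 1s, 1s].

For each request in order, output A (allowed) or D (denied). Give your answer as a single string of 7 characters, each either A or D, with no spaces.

Simulating step by step:
  req#1 t=0s: ALLOW
  req#2 t=0s: ALLOW
  req#3 t=0s: ALLOW
  req#4 t=0s: ALLOW
  req#5 t=1s: ALLOW
  req#6 t=1s: DENY
  req#7 t=1s: DENY

Answer: AAAAADD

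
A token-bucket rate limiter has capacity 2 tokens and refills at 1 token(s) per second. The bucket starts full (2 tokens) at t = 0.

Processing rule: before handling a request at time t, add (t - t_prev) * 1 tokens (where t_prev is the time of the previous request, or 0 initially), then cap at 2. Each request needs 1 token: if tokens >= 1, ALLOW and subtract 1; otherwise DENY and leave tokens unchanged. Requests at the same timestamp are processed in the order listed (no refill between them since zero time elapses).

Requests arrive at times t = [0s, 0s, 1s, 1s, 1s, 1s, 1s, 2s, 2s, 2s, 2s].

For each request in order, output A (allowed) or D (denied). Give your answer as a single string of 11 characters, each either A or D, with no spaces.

Answer: AAADDDDADDD

Derivation:
Simulating step by step:
  req#1 t=0s: ALLOW
  req#2 t=0s: ALLOW
  req#3 t=1s: ALLOW
  req#4 t=1s: DENY
  req#5 t=1s: DENY
  req#6 t=1s: DENY
  req#7 t=1s: DENY
  req#8 t=2s: ALLOW
  req#9 t=2s: DENY
  req#10 t=2s: DENY
  req#11 t=2s: DENY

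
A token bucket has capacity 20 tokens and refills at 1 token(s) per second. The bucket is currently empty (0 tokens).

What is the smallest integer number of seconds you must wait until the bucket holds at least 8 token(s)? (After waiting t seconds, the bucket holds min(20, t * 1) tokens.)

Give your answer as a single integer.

Answer: 8

Derivation:
Need t * 1 >= 8, so t >= 8/1.
Smallest integer t = ceil(8/1) = 8.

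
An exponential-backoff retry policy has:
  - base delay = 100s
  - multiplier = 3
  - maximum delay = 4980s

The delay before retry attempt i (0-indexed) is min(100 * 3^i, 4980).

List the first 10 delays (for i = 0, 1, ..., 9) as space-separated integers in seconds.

Answer: 100 300 900 2700 4980 4980 4980 4980 4980 4980

Derivation:
Computing each delay:
  i=0: min(100*3^0, 4980) = 100
  i=1: min(100*3^1, 4980) = 300
  i=2: min(100*3^2, 4980) = 900
  i=3: min(100*3^3, 4980) = 2700
  i=4: min(100*3^4, 4980) = 4980
  i=5: min(100*3^5, 4980) = 4980
  i=6: min(100*3^6, 4980) = 4980
  i=7: min(100*3^7, 4980) = 4980
  i=8: min(100*3^8, 4980) = 4980
  i=9: min(100*3^9, 4980) = 4980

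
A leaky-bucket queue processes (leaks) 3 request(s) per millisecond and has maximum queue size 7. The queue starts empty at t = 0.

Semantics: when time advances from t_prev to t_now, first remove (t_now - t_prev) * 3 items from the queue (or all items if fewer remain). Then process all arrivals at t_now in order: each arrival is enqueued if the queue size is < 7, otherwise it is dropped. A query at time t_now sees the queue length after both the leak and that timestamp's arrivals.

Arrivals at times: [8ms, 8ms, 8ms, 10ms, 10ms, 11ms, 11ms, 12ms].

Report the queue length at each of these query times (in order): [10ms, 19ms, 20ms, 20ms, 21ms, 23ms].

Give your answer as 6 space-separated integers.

Queue lengths at query times:
  query t=10ms: backlog = 2
  query t=19ms: backlog = 0
  query t=20ms: backlog = 0
  query t=20ms: backlog = 0
  query t=21ms: backlog = 0
  query t=23ms: backlog = 0

Answer: 2 0 0 0 0 0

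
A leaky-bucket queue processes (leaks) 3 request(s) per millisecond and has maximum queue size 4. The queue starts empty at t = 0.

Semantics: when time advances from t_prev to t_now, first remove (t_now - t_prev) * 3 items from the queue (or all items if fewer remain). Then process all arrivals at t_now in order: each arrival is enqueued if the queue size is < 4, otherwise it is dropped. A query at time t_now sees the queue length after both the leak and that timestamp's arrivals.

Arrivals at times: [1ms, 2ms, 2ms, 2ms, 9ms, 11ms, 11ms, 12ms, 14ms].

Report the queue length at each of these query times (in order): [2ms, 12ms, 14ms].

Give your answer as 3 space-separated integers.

Queue lengths at query times:
  query t=2ms: backlog = 3
  query t=12ms: backlog = 1
  query t=14ms: backlog = 1

Answer: 3 1 1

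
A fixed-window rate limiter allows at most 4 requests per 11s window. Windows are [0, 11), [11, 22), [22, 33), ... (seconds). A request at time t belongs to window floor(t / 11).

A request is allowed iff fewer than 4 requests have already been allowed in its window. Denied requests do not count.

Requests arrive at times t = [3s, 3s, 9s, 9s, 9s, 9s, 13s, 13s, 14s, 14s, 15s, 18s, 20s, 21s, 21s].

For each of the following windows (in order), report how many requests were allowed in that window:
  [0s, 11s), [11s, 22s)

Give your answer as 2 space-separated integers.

Answer: 4 4

Derivation:
Processing requests:
  req#1 t=3s (window 0): ALLOW
  req#2 t=3s (window 0): ALLOW
  req#3 t=9s (window 0): ALLOW
  req#4 t=9s (window 0): ALLOW
  req#5 t=9s (window 0): DENY
  req#6 t=9s (window 0): DENY
  req#7 t=13s (window 1): ALLOW
  req#8 t=13s (window 1): ALLOW
  req#9 t=14s (window 1): ALLOW
  req#10 t=14s (window 1): ALLOW
  req#11 t=15s (window 1): DENY
  req#12 t=18s (window 1): DENY
  req#13 t=20s (window 1): DENY
  req#14 t=21s (window 1): DENY
  req#15 t=21s (window 1): DENY

Allowed counts by window: 4 4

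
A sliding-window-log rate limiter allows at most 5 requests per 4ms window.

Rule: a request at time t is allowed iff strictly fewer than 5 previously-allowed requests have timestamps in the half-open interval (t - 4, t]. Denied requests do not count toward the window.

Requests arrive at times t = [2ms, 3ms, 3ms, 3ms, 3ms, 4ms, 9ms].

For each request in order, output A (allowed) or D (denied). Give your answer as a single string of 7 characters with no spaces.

Answer: AAAAADA

Derivation:
Tracking allowed requests in the window:
  req#1 t=2ms: ALLOW
  req#2 t=3ms: ALLOW
  req#3 t=3ms: ALLOW
  req#4 t=3ms: ALLOW
  req#5 t=3ms: ALLOW
  req#6 t=4ms: DENY
  req#7 t=9ms: ALLOW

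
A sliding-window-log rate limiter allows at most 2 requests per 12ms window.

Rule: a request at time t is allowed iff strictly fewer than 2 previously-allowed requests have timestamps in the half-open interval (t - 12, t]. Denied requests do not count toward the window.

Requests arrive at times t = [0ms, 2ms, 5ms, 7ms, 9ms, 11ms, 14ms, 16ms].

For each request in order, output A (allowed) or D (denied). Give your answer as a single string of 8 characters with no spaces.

Tracking allowed requests in the window:
  req#1 t=0ms: ALLOW
  req#2 t=2ms: ALLOW
  req#3 t=5ms: DENY
  req#4 t=7ms: DENY
  req#5 t=9ms: DENY
  req#6 t=11ms: DENY
  req#7 t=14ms: ALLOW
  req#8 t=16ms: ALLOW

Answer: AADDDDAA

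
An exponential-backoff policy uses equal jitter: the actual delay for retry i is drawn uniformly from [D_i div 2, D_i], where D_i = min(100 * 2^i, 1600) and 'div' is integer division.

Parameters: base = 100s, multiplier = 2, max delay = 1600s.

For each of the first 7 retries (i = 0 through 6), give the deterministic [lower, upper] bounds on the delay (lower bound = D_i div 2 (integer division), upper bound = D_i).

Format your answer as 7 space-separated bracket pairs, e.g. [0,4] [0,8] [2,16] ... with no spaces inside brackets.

Computing bounds per retry:
  i=0: D_i=min(100*2^0,1600)=100, bounds=[50,100]
  i=1: D_i=min(100*2^1,1600)=200, bounds=[100,200]
  i=2: D_i=min(100*2^2,1600)=400, bounds=[200,400]
  i=3: D_i=min(100*2^3,1600)=800, bounds=[400,800]
  i=4: D_i=min(100*2^4,1600)=1600, bounds=[800,1600]
  i=5: D_i=min(100*2^5,1600)=1600, bounds=[800,1600]
  i=6: D_i=min(100*2^6,1600)=1600, bounds=[800,1600]

Answer: [50,100] [100,200] [200,400] [400,800] [800,1600] [800,1600] [800,1600]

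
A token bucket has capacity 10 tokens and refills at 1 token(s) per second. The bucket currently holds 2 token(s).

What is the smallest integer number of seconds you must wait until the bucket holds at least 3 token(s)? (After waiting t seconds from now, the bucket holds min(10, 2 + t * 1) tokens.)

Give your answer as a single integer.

Answer: 1

Derivation:
Need 2 + t * 1 >= 3, so t >= 1/1.
Smallest integer t = ceil(1/1) = 1.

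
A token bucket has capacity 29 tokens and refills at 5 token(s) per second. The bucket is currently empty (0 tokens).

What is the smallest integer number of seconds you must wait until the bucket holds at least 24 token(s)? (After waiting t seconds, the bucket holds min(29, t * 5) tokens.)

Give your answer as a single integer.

Answer: 5

Derivation:
Need t * 5 >= 24, so t >= 24/5.
Smallest integer t = ceil(24/5) = 5.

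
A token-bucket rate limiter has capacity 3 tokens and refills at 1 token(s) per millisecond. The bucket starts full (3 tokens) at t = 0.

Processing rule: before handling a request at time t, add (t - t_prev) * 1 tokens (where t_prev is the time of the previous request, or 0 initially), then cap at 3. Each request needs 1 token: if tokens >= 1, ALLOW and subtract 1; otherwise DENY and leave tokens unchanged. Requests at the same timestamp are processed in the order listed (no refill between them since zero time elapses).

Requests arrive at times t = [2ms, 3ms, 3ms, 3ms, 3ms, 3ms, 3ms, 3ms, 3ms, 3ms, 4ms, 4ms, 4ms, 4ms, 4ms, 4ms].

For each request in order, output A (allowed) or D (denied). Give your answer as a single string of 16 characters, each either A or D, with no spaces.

Simulating step by step:
  req#1 t=2ms: ALLOW
  req#2 t=3ms: ALLOW
  req#3 t=3ms: ALLOW
  req#4 t=3ms: ALLOW
  req#5 t=3ms: DENY
  req#6 t=3ms: DENY
  req#7 t=3ms: DENY
  req#8 t=3ms: DENY
  req#9 t=3ms: DENY
  req#10 t=3ms: DENY
  req#11 t=4ms: ALLOW
  req#12 t=4ms: DENY
  req#13 t=4ms: DENY
  req#14 t=4ms: DENY
  req#15 t=4ms: DENY
  req#16 t=4ms: DENY

Answer: AAAADDDDDDADDDDD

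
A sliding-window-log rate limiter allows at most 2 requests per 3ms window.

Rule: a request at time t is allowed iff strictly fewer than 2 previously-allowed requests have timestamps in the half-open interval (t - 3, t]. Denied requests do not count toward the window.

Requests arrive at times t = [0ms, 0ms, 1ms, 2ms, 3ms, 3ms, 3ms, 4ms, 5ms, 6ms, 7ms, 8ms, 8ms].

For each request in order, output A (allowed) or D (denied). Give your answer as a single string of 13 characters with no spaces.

Tracking allowed requests in the window:
  req#1 t=0ms: ALLOW
  req#2 t=0ms: ALLOW
  req#3 t=1ms: DENY
  req#4 t=2ms: DENY
  req#5 t=3ms: ALLOW
  req#6 t=3ms: ALLOW
  req#7 t=3ms: DENY
  req#8 t=4ms: DENY
  req#9 t=5ms: DENY
  req#10 t=6ms: ALLOW
  req#11 t=7ms: ALLOW
  req#12 t=8ms: DENY
  req#13 t=8ms: DENY

Answer: AADDAADDDAADD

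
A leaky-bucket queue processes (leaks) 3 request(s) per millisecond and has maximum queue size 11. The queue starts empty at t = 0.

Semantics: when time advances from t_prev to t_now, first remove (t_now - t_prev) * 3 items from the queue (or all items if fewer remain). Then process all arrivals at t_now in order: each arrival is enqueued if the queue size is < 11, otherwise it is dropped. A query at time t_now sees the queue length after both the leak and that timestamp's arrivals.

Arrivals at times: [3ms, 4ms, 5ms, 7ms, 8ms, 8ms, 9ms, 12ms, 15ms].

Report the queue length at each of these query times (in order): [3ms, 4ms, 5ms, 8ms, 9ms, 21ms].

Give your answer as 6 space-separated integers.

Queue lengths at query times:
  query t=3ms: backlog = 1
  query t=4ms: backlog = 1
  query t=5ms: backlog = 1
  query t=8ms: backlog = 2
  query t=9ms: backlog = 1
  query t=21ms: backlog = 0

Answer: 1 1 1 2 1 0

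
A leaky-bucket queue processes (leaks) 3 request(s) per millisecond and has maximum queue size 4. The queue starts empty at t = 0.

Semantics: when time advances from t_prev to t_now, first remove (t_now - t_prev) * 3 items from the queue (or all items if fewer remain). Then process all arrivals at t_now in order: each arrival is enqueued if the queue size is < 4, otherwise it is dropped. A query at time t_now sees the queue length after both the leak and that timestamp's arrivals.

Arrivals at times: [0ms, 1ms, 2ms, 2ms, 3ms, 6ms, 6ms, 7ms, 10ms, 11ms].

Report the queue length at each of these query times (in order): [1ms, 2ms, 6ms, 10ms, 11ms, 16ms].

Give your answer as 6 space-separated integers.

Answer: 1 2 2 1 1 0

Derivation:
Queue lengths at query times:
  query t=1ms: backlog = 1
  query t=2ms: backlog = 2
  query t=6ms: backlog = 2
  query t=10ms: backlog = 1
  query t=11ms: backlog = 1
  query t=16ms: backlog = 0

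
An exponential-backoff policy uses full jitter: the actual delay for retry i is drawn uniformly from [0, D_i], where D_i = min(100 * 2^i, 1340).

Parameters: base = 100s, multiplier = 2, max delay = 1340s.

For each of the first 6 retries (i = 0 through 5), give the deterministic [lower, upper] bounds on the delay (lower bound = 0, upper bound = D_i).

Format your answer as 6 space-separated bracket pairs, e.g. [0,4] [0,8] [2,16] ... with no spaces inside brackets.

Answer: [0,100] [0,200] [0,400] [0,800] [0,1340] [0,1340]

Derivation:
Computing bounds per retry:
  i=0: D_i=min(100*2^0,1340)=100, bounds=[0,100]
  i=1: D_i=min(100*2^1,1340)=200, bounds=[0,200]
  i=2: D_i=min(100*2^2,1340)=400, bounds=[0,400]
  i=3: D_i=min(100*2^3,1340)=800, bounds=[0,800]
  i=4: D_i=min(100*2^4,1340)=1340, bounds=[0,1340]
  i=5: D_i=min(100*2^5,1340)=1340, bounds=[0,1340]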